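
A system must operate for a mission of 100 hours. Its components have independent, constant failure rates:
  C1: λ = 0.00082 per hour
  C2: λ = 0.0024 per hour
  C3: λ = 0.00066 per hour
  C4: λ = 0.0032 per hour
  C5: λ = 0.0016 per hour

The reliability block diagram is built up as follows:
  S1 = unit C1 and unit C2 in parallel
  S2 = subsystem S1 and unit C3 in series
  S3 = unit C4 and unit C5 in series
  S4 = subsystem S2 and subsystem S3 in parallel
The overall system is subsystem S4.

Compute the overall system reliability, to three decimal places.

R(C1) = exp(−0.00082 × 100) = 0.92127
R(C2) = exp(−0.0024 × 100) = 0.78663
R(C3) = exp(−0.00066 × 100) = 0.93613
R(C4) = exp(−0.0032 × 100) = 0.72615
R(C5) = exp(−0.0016 × 100) = 0.85214
Parallel (C1 and C2): 1 − (1 − 0.92127)(1 − 0.78663) = 0.98320
Series ([0.98320] and C3): 0.98320 × 0.93613 = 0.92040
Series (C4 and C5): 0.72615 × 0.85214 = 0.61878
Parallel ([0.92040] and [0.61878]): 1 − (1 − 0.92040)(1 − 0.61878) = 0.970

0.970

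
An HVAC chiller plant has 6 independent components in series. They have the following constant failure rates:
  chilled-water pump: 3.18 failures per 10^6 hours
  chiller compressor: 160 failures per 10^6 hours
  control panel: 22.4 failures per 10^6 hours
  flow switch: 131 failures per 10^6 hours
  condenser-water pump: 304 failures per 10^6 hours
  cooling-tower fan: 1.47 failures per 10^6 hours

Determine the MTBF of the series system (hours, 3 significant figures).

Series of exponential components: λ_sys = Σ λ_i
λ_sys = 0.00000318 + 0.000160 + 0.0000224 + 0.000131 + 0.000304 + 0.00000147 = 6.2205e-04 /h
MTBF = 1 / λ_sys = 1610 h

1610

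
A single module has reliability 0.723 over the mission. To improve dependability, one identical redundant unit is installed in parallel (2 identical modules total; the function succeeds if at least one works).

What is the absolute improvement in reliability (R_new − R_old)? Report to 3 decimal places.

R_before = 0.723
R_after = 1 − (1 − 0.723)^2 = 0.923
ΔR = 0.923 − 0.723 = 0.200

0.200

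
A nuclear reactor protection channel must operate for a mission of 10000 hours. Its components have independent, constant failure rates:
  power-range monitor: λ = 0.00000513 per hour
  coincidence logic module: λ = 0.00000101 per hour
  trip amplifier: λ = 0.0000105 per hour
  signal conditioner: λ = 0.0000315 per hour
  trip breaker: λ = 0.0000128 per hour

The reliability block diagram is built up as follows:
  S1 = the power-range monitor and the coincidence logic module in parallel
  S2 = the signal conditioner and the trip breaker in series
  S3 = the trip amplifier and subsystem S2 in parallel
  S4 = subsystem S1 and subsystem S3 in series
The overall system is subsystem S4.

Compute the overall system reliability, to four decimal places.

0.9638

R(power-range monitor) = exp(−0.00000513 × 10000) = 0.949994
R(coincidence logic module) = exp(−0.00000101 × 10000) = 0.989951
R(trip amplifier) = exp(−0.0000105 × 10000) = 0.900325
R(signal conditioner) = exp(−0.0000315 × 10000) = 0.729789
R(trip breaker) = exp(−0.0000128 × 10000) = 0.879853
Parallel (power-range monitor and coincidence logic module): 1 − (1 − 0.949994)(1 − 0.989951) = 0.999497
Series (signal conditioner and trip breaker): 0.729789 × 0.879853 = 0.642107
Parallel (trip amplifier and [0.642107]): 1 − (1 − 0.900325)(1 − 0.642107) = 0.964327
Series ([0.999497] and [0.964327]): 0.999497 × 0.964327 = 0.9638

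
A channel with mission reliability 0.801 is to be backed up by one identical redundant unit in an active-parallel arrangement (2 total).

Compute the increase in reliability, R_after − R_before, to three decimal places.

R_before = 0.801
R_after = 1 − (1 − 0.801)^2 = 0.960
ΔR = 0.960 − 0.801 = 0.159

0.159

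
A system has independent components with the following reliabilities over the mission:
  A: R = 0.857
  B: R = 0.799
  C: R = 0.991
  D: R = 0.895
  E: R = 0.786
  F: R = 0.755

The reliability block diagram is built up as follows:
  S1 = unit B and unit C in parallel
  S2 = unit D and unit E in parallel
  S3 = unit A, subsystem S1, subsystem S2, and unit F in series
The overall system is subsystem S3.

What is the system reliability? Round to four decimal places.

Parallel (B and C): 1 − (1 − 0.799000)(1 − 0.991000) = 0.998191
Parallel (D and E): 1 − (1 − 0.895000)(1 − 0.786000) = 0.977530
Series (A, [0.998191], [0.977530], and F): 0.857000 × 0.998191 × 0.977530 × 0.755000 = 0.6314

0.6314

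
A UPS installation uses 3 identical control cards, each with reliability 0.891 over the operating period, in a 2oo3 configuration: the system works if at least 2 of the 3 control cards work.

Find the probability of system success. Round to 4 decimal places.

R = Σ_{i=2}^{3} C(3,i) p^i (1−p)^{3−i} with p = 0.891
C(3,2)·0.891^2·0.109^1 = 0.259599
C(3,3)·0.891^3·0.109^0 = 0.707348
Sum = 0.9669

0.9669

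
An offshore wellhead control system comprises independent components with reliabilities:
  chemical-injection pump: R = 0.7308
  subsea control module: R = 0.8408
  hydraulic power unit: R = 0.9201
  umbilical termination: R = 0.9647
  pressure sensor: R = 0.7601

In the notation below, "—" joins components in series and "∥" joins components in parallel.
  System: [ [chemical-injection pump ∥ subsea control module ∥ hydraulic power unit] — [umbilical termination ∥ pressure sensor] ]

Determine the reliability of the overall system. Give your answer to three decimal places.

0.988

Parallel (chemical-injection pump, subsea control module, and hydraulic power unit): 1 − (1 − 0.73080)(1 − 0.84080)(1 − 0.92010) = 0.99658
Parallel (umbilical termination and pressure sensor): 1 − (1 − 0.96470)(1 − 0.76010) = 0.99153
Series ([0.99658] and [0.99153]): 0.99658 × 0.99153 = 0.988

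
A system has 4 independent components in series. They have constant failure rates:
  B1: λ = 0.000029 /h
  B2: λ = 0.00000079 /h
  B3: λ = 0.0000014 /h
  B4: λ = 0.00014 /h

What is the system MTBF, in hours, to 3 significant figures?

Series of exponential components: λ_sys = Σ λ_i
λ_sys = 0.000029 + 0.00000079 + 0.0000014 + 0.00014 = 1.7119e-04 /h
MTBF = 1 / λ_sys = 5840 h

5840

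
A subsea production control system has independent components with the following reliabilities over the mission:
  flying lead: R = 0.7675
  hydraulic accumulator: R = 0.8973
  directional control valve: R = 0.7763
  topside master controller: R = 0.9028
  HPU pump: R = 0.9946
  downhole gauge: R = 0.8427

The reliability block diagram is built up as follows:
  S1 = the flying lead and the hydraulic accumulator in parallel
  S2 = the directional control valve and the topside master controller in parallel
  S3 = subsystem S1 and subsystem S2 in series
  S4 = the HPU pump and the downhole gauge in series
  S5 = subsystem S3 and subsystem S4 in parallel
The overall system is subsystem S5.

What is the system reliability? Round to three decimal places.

0.993

Parallel (flying lead and hydraulic accumulator): 1 − (1 − 0.76750)(1 − 0.89730) = 0.97612
Parallel (directional control valve and topside master controller): 1 − (1 − 0.77630)(1 − 0.90280) = 0.97826
Series ([0.97612] and [0.97826]): 0.97612 × 0.97826 = 0.95490
Series (HPU pump and downhole gauge): 0.99460 × 0.84270 = 0.83815
Parallel ([0.95490] and [0.83815]): 1 − (1 − 0.95490)(1 − 0.83815) = 0.993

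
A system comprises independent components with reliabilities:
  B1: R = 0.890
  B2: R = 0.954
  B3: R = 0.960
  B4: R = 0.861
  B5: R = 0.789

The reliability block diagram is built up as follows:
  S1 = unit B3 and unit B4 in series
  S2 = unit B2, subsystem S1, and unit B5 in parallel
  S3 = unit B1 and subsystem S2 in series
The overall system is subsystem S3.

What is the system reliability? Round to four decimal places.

Series (B3 and B4): 0.960000 × 0.861000 = 0.826560
Parallel (B2, [0.826560], and B5): 1 − (1 − 0.954000)(1 − 0.826560)(1 − 0.789000) = 0.998317
Series (B1 and [0.998317]): 0.890000 × 0.998317 = 0.8885

0.8885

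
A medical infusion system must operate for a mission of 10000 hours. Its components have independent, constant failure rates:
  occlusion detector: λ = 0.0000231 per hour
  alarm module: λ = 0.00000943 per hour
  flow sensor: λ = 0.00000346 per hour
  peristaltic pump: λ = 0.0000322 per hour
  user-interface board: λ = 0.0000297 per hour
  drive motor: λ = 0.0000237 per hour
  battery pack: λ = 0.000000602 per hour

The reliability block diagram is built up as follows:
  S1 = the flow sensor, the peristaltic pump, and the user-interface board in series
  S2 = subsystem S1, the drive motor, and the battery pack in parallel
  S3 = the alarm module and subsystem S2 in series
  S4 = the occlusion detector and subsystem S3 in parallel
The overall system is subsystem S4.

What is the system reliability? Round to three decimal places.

R(occlusion detector) = exp(−0.0000231 × 10000) = 0.79374
R(alarm module) = exp(−0.00000943 × 10000) = 0.91001
R(flow sensor) = exp(−0.00000346 × 10000) = 0.96599
R(peristaltic pump) = exp(−0.0000322 × 10000) = 0.72470
R(user-interface board) = exp(−0.0000297 × 10000) = 0.74304
R(drive motor) = exp(−0.0000237 × 10000) = 0.78899
R(battery pack) = exp(−0.000000602 × 10000) = 0.99400
Series (flow sensor, peristaltic pump, and user-interface board): 0.96599 × 0.72470 × 0.74304 = 0.52017
Parallel ([0.52017], drive motor, and battery pack): 1 − (1 − 0.52017)(1 − 0.78899)(1 − 0.99400) = 0.99939
Series (alarm module and [0.99939]): 0.91001 × 0.99939 = 0.90945
Parallel (occlusion detector and [0.90945]): 1 − (1 − 0.79374)(1 − 0.90945) = 0.981

0.981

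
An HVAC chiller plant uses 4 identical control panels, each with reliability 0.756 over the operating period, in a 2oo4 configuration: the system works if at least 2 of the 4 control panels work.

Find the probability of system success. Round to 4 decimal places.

0.9525

R = Σ_{i=2}^{4} C(4,i) p^i (1−p)^{4−i} with p = 0.756
C(4,2)·0.756^2·0.244^2 = 0.204162
C(4,3)·0.756^3·0.244^1 = 0.421711
C(4,4)·0.756^4·0.244^0 = 0.326653
Sum = 0.9525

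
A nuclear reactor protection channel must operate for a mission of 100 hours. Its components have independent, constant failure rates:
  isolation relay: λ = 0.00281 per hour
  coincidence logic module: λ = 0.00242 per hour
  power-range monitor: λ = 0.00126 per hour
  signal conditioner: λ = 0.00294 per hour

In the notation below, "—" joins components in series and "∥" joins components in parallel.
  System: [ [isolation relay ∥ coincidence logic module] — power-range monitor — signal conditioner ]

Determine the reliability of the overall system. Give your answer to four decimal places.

0.6224

R(isolation relay) = exp(−0.00281 × 100) = 0.755028
R(coincidence logic module) = exp(−0.00242 × 100) = 0.785056
R(power-range monitor) = exp(−0.00126 × 100) = 0.881615
R(signal conditioner) = exp(−0.00294 × 100) = 0.745276
Parallel (isolation relay and coincidence logic module): 1 − (1 − 0.755028)(1 − 0.785056) = 0.947345
Series ([0.947345], power-range monitor, and signal conditioner): 0.947345 × 0.881615 × 0.745276 = 0.6224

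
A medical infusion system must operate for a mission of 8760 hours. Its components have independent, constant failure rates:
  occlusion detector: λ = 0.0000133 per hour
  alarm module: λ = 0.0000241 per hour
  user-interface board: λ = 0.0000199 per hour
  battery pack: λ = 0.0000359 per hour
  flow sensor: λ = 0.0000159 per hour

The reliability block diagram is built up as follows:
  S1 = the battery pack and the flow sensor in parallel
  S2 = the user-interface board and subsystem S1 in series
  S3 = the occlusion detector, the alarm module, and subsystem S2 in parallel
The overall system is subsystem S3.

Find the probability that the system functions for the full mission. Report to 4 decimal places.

R(occlusion detector) = exp(−0.0000133 × 8760) = 0.890023
R(alarm module) = exp(−0.0000241 × 8760) = 0.809680
R(user-interface board) = exp(−0.0000199 × 8760) = 0.840025
R(battery pack) = exp(−0.0000359 × 8760) = 0.730166
R(flow sensor) = exp(−0.0000159 × 8760) = 0.869981
Parallel (battery pack and flow sensor): 1 − (1 − 0.730166)(1 − 0.869981) = 0.964916
Series (user-interface board and [0.964916]): 0.840025 × 0.964916 = 0.810554
Parallel (occlusion detector, alarm module, and [0.810554]): 1 − (1 − 0.890023)(1 − 0.809680)(1 − 0.810554) = 0.9960

0.9960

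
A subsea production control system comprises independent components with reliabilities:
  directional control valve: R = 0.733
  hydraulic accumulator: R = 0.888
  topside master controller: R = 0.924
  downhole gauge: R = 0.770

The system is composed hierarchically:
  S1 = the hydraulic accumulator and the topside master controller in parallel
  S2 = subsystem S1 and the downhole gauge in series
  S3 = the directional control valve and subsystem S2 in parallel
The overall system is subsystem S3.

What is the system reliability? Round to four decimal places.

0.9368

Parallel (hydraulic accumulator and topside master controller): 1 − (1 − 0.888000)(1 − 0.924000) = 0.991488
Series ([0.991488] and downhole gauge): 0.991488 × 0.770000 = 0.763446
Parallel (directional control valve and [0.763446]): 1 − (1 − 0.733000)(1 − 0.763446) = 0.9368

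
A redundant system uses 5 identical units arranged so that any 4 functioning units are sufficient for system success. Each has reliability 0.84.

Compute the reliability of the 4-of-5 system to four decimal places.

0.8165

R = Σ_{i=4}^{5} C(5,i) p^i (1−p)^{5−i} with p = 0.84
C(5,4)·0.84^4·0.16^1 = 0.398297
C(5,5)·0.84^5·0.16^0 = 0.418212
Sum = 0.8165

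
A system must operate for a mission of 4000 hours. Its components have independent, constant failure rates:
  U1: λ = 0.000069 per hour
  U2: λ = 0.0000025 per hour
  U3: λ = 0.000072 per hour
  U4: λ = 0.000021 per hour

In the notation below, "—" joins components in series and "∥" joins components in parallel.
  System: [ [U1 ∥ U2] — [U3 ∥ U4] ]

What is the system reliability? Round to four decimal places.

0.9775

R(U1) = exp(−0.000069 × 4000) = 0.758813
R(U2) = exp(−0.0000025 × 4000) = 0.990050
R(U3) = exp(−0.000072 × 4000) = 0.749762
R(U4) = exp(−0.000021 × 4000) = 0.919431
Parallel (U1 and U2): 1 − (1 − 0.758813)(1 − 0.990050) = 0.997600
Parallel (U3 and U4): 1 − (1 − 0.749762)(1 − 0.919431) = 0.979839
Series ([0.997600] and [0.979839]): 0.997600 × 0.979839 = 0.9775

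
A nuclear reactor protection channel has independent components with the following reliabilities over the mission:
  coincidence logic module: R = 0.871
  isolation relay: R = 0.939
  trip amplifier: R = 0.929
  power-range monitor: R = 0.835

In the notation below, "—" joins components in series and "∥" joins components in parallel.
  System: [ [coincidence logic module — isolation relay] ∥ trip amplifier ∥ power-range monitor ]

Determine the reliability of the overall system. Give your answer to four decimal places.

Series (coincidence logic module and isolation relay): 0.871000 × 0.939000 = 0.817869
Parallel ([0.817869], trip amplifier, and power-range monitor): 1 − (1 − 0.817869)(1 − 0.929000)(1 − 0.835000) = 0.9979

0.9979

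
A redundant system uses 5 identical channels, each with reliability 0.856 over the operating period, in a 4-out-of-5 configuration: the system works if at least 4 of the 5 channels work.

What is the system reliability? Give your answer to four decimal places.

0.8462

R = Σ_{i=4}^{5} C(5,i) p^i (1−p)^{5−i} with p = 0.856
C(5,4)·0.856^4·0.144^1 = 0.386569
C(5,5)·0.856^5·0.144^0 = 0.459588
Sum = 0.8462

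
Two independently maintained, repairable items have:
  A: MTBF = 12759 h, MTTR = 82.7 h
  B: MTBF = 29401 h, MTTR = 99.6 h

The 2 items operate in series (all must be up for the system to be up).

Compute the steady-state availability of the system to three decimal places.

A(A) = MTBF/(MTBF+MTTR) = 12759/(12759+82.7) = 0.993560
A(B) = MTBF/(MTBF+MTTR) = 29401/(29401+99.6) = 0.996624
Series availability: 0.993560 × 0.996624 = 0.990

0.990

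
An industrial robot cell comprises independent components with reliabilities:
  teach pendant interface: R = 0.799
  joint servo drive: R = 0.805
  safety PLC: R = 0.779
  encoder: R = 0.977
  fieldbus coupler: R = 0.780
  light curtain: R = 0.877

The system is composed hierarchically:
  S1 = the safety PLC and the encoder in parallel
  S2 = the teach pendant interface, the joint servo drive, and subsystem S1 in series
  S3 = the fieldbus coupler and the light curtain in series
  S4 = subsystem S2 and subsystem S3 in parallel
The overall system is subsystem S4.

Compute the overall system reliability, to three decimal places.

Parallel (safety PLC and encoder): 1 − (1 − 0.77900)(1 − 0.97700) = 0.99492
Series (teach pendant interface, joint servo drive, and [0.99492]): 0.79900 × 0.80500 × 0.99492 = 0.63993
Series (fieldbus coupler and light curtain): 0.78000 × 0.87700 = 0.68406
Parallel ([0.63993] and [0.68406]): 1 − (1 − 0.63993)(1 − 0.68406) = 0.886

0.886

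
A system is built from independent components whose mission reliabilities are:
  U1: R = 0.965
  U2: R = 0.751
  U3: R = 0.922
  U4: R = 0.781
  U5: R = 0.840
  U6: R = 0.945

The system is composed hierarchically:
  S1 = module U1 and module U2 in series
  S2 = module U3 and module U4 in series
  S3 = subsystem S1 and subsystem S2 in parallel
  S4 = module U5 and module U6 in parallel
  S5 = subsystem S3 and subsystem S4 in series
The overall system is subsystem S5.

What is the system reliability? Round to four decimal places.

Series (U1 and U2): 0.965000 × 0.751000 = 0.724715
Series (U3 and U4): 0.922000 × 0.781000 = 0.720082
Parallel ([0.724715] and [0.720082]): 1 − (1 − 0.724715)(1 − 0.720082) = 0.922943
Parallel (U5 and U6): 1 − (1 − 0.840000)(1 − 0.945000) = 0.991200
Series ([0.922943] and [0.991200]): 0.922943 × 0.991200 = 0.9148

0.9148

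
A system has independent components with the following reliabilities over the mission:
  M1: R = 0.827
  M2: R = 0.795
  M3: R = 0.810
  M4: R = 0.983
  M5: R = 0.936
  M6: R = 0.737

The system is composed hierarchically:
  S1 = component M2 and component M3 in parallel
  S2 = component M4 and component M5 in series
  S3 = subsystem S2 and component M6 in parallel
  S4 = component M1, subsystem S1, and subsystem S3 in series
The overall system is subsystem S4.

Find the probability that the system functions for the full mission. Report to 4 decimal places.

0.7781

Parallel (M2 and M3): 1 − (1 − 0.795000)(1 − 0.810000) = 0.961050
Series (M4 and M5): 0.983000 × 0.936000 = 0.920088
Parallel ([0.920088] and M6): 1 − (1 − 0.920088)(1 − 0.737000) = 0.978983
Series (M1, [0.961050], and [0.978983]): 0.827000 × 0.961050 × 0.978983 = 0.7781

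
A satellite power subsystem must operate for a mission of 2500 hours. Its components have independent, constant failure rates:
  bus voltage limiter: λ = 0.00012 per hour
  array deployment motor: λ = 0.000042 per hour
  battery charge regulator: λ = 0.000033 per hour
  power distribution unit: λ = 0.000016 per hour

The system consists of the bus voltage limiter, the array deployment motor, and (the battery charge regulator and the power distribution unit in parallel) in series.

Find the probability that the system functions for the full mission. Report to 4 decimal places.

R(bus voltage limiter) = exp(−0.00012 × 2500) = 0.740818
R(array deployment motor) = exp(−0.000042 × 2500) = 0.900325
R(battery charge regulator) = exp(−0.000033 × 2500) = 0.920811
R(power distribution unit) = exp(−0.000016 × 2500) = 0.960789
Parallel (battery charge regulator and power distribution unit): 1 − (1 − 0.920811)(1 − 0.960789) = 0.996895
Series (bus voltage limiter, array deployment motor, and [0.996895]): 0.740818 × 0.900325 × 0.996895 = 0.6649

0.6649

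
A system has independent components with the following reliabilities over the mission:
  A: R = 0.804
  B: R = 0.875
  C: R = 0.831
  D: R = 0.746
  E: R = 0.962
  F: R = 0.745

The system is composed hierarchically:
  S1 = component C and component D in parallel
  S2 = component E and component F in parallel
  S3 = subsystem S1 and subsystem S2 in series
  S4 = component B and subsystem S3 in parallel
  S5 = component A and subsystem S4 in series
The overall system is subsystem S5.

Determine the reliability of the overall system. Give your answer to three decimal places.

Parallel (C and D): 1 − (1 − 0.83100)(1 − 0.74600) = 0.95707
Parallel (E and F): 1 − (1 − 0.96200)(1 − 0.74500) = 0.99031
Series ([0.95707] and [0.99031]): 0.95707 × 0.99031 = 0.94780
Parallel (B and [0.94780]): 1 − (1 − 0.87500)(1 − 0.94780) = 0.99348
Series (A and [0.99348]): 0.80400 × 0.99348 = 0.799

0.799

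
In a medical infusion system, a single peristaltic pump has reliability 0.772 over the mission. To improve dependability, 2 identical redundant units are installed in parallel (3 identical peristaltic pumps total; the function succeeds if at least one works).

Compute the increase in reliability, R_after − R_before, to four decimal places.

R_before = 0.772
R_after = 1 − (1 − 0.772)^3 = 0.9881
ΔR = 0.9881 − 0.772 = 0.2161

0.2161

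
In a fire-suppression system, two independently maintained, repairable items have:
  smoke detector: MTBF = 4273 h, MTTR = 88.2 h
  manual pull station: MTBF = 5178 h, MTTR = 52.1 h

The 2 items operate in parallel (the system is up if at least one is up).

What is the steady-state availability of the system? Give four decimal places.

0.9998

A(smoke detector) = MTBF/(MTBF+MTTR) = 4273/(4273+88.2) = 0.979776
A(manual pull station) = MTBF/(MTBF+MTTR) = 5178/(5178+52.1) = 0.990038
Parallel availability: 1 − (1 − 0.979776)(1 − 0.990038) = 0.9998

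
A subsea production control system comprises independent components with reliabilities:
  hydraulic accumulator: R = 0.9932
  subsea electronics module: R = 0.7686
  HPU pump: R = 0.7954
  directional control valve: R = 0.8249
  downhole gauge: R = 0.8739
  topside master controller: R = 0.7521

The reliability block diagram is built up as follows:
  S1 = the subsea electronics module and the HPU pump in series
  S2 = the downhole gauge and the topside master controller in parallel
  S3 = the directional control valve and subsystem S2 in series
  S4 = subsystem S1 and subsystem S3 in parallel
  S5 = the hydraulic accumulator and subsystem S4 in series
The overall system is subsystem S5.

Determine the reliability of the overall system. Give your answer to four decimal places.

Series (subsea electronics module and HPU pump): 0.768600 × 0.795400 = 0.611344
Parallel (downhole gauge and topside master controller): 1 − (1 − 0.873900)(1 − 0.752100) = 0.968740
Series (directional control valve and [0.968740]): 0.824900 × 0.968740 = 0.799114
Parallel ([0.611344] and [0.799114]): 1 − (1 − 0.611344)(1 − 0.799114) = 0.921924
Series (hydraulic accumulator and [0.921924]): 0.993200 × 0.921924 = 0.9157

0.9157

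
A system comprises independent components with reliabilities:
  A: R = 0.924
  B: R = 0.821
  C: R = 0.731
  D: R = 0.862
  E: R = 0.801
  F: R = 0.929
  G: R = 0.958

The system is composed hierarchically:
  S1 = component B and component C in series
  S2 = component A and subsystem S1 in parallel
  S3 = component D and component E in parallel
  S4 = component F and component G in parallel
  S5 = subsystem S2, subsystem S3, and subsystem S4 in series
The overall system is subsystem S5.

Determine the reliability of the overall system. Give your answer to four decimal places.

Series (B and C): 0.821000 × 0.731000 = 0.600151
Parallel (A and [0.600151]): 1 − (1 − 0.924000)(1 − 0.600151) = 0.969611
Parallel (D and E): 1 − (1 − 0.862000)(1 − 0.801000) = 0.972538
Parallel (F and G): 1 − (1 − 0.929000)(1 − 0.958000) = 0.997018
Series ([0.969611], [0.972538], and [0.997018]): 0.969611 × 0.972538 × 0.997018 = 0.9402

0.9402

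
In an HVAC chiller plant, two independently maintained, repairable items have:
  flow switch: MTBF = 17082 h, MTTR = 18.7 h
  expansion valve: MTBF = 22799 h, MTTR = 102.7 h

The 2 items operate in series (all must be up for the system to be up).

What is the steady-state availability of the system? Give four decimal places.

A(flow switch) = MTBF/(MTBF+MTTR) = 17082/(17082+18.7) = 0.998906
A(expansion valve) = MTBF/(MTBF+MTTR) = 22799/(22799+102.7) = 0.995516
Series availability: 0.998906 × 0.995516 = 0.9944

0.9944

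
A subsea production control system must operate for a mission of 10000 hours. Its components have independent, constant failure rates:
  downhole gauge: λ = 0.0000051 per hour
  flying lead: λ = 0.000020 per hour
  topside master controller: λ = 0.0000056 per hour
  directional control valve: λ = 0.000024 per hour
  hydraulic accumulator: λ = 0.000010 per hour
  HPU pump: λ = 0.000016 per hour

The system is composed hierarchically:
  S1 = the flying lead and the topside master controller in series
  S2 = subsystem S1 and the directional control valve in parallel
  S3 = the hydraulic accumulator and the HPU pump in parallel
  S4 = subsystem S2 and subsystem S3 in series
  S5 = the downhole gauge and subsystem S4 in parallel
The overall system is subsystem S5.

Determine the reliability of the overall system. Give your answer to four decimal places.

0.9969

R(downhole gauge) = exp(−0.0000051 × 10000) = 0.950279
R(flying lead) = exp(−0.000020 × 10000) = 0.818731
R(topside master controller) = exp(−0.0000056 × 10000) = 0.945539
R(directional control valve) = exp(−0.000024 × 10000) = 0.786628
R(hydraulic accumulator) = exp(−0.000010 × 10000) = 0.904837
R(HPU pump) = exp(−0.000016 × 10000) = 0.852144
Series (flying lead and topside master controller): 0.818731 × 0.945539 = 0.774142
Parallel ([0.774142] and directional control valve): 1 − (1 − 0.774142)(1 − 0.786628) = 0.951808
Parallel (hydraulic accumulator and HPU pump): 1 − (1 − 0.904837)(1 − 0.852144) = 0.985930
Series ([0.951808] and [0.985930]): 0.951808 × 0.985930 = 0.938416
Parallel (downhole gauge and [0.938416]): 1 − (1 − 0.950279)(1 − 0.938416) = 0.9969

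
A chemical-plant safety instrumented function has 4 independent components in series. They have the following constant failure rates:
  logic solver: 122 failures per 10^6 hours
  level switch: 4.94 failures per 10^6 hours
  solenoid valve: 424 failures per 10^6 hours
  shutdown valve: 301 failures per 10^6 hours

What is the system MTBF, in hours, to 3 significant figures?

1170

Series of exponential components: λ_sys = Σ λ_i
λ_sys = 0.000122 + 0.00000494 + 0.000424 + 0.000301 = 8.5194e-04 /h
MTBF = 1 / λ_sys = 1170 h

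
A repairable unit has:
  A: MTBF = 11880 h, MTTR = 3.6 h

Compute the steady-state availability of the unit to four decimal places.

A(A) = MTBF/(MTBF+MTTR) = 11880/(11880+3.6) = 0.9997

0.9997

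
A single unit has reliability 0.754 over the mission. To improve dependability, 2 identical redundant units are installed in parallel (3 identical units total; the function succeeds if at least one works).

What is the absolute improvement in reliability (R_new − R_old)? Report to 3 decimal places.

0.231

R_before = 0.754
R_after = 1 − (1 − 0.754)^3 = 0.985
ΔR = 0.985 − 0.754 = 0.231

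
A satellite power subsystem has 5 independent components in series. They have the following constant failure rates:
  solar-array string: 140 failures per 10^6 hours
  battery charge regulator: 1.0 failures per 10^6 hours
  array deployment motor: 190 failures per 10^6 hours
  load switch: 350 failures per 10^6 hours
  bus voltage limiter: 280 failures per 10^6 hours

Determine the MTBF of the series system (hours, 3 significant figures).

Series of exponential components: λ_sys = Σ λ_i
λ_sys = 0.00014 + 0.0000010 + 0.00019 + 0.00035 + 0.00028 = 9.6100e-04 /h
MTBF = 1 / λ_sys = 1040 h

1040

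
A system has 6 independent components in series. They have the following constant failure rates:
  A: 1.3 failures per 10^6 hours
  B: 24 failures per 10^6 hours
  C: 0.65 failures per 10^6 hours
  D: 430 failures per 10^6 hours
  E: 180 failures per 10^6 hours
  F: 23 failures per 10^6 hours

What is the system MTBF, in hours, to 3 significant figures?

1520

Series of exponential components: λ_sys = Σ λ_i
λ_sys = 0.0000013 + 0.000024 + 0.00000065 + 0.00043 + 0.00018 + 0.000023 = 6.5895e-04 /h
MTBF = 1 / λ_sys = 1520 h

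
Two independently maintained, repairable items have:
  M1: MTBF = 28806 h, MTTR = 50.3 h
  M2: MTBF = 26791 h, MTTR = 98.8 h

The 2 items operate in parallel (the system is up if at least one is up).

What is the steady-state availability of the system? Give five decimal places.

0.99999

A(M1) = MTBF/(MTBF+MTTR) = 28806/(28806+50.3) = 0.998257
A(M2) = MTBF/(MTBF+MTTR) = 26791/(26791+98.8) = 0.996326
Parallel availability: 1 − (1 − 0.998257)(1 − 0.996326) = 0.99999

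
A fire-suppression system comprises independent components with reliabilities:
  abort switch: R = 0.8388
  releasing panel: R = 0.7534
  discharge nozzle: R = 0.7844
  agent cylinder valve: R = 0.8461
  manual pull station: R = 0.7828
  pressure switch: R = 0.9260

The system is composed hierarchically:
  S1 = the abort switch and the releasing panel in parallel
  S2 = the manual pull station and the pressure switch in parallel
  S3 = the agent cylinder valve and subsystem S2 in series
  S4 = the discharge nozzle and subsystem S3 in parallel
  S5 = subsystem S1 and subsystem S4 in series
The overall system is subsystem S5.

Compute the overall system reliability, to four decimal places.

0.9256

Parallel (abort switch and releasing panel): 1 − (1 − 0.838800)(1 − 0.753400) = 0.960248
Parallel (manual pull station and pressure switch): 1 − (1 − 0.782800)(1 − 0.926000) = 0.983927
Series (agent cylinder valve and [0.983927]): 0.846100 × 0.983927 = 0.832501
Parallel (discharge nozzle and [0.832501]): 1 − (1 − 0.784400)(1 − 0.832501) = 0.963887
Series ([0.960248] and [0.963887]): 0.960248 × 0.963887 = 0.9256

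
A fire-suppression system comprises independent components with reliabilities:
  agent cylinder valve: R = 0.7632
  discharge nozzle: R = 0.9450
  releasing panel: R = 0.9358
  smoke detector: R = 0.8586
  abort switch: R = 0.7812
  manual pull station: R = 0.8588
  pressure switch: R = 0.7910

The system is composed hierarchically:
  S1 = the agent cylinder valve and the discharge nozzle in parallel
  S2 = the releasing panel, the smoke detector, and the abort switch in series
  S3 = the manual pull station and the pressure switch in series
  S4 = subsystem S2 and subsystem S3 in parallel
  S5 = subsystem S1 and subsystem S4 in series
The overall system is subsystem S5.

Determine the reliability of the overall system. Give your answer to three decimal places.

Parallel (agent cylinder valve and discharge nozzle): 1 − (1 − 0.76320)(1 − 0.94500) = 0.98698
Series (releasing panel, smoke detector, and abort switch): 0.93580 × 0.85860 × 0.78120 = 0.62768
Series (manual pull station and pressure switch): 0.85880 × 0.79100 = 0.67931
Parallel ([0.62768] and [0.67931]): 1 − (1 − 0.62768)(1 − 0.67931) = 0.88060
Series ([0.98698] and [0.88060]): 0.98698 × 0.88060 = 0.869

0.869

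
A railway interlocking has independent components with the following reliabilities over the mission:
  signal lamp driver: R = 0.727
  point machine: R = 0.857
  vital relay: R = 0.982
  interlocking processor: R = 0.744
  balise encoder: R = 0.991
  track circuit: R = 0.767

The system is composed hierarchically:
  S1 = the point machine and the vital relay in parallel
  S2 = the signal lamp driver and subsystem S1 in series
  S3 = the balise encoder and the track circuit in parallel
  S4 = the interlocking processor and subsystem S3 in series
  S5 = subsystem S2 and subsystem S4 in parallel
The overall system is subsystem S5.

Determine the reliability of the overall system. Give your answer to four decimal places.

Parallel (point machine and vital relay): 1 − (1 − 0.857000)(1 − 0.982000) = 0.997426
Series (signal lamp driver and [0.997426]): 0.727000 × 0.997426 = 0.725129
Parallel (balise encoder and track circuit): 1 − (1 − 0.991000)(1 − 0.767000) = 0.997903
Series (interlocking processor and [0.997903]): 0.744000 × 0.997903 = 0.742440
Parallel ([0.725129] and [0.742440]): 1 − (1 − 0.725129)(1 − 0.742440) = 0.9292

0.9292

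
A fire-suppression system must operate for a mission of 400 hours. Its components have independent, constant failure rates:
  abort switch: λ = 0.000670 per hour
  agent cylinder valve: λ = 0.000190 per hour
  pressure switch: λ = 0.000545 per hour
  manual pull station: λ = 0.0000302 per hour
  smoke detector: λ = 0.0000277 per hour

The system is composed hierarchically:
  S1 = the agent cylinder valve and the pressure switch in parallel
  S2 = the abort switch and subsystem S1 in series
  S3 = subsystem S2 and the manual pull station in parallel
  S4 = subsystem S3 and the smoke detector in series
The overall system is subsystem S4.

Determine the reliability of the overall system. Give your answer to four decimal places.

R(abort switch) = exp(−0.000670 × 400) = 0.764908
R(agent cylinder valve) = exp(−0.000190 × 400) = 0.926816
R(pressure switch) = exp(−0.000545 × 400) = 0.804125
R(manual pull station) = exp(−0.0000302 × 400) = 0.987993
R(smoke detector) = exp(−0.0000277 × 400) = 0.988981
Parallel (agent cylinder valve and pressure switch): 1 − (1 − 0.926816)(1 − 0.804125) = 0.985665
Series (abort switch and [0.985665]): 0.764908 × 0.985665 = 0.753943
Parallel ([0.753943] and manual pull station): 1 − (1 − 0.753943)(1 − 0.987993) = 0.997046
Series ([0.997046] and smoke detector): 0.997046 × 0.988981 = 0.9861

0.9861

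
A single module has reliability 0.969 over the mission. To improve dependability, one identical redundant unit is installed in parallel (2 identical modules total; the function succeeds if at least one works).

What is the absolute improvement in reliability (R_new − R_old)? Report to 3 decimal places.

R_before = 0.969
R_after = 1 − (1 − 0.969)^2 = 0.999
ΔR = 0.999 − 0.969 = 0.030

0.030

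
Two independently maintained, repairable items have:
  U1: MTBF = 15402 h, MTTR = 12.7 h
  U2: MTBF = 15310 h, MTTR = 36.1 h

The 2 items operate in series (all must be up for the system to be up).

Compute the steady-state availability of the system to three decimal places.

0.997

A(U1) = MTBF/(MTBF+MTTR) = 15402/(15402+12.7) = 0.999176
A(U2) = MTBF/(MTBF+MTTR) = 15310/(15310+36.1) = 0.997648
Series availability: 0.999176 × 0.997648 = 0.997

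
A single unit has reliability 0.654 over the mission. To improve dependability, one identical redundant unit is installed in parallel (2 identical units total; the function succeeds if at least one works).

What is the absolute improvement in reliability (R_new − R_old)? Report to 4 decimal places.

0.2263

R_before = 0.654
R_after = 1 − (1 − 0.654)^2 = 0.8803
ΔR = 0.8803 − 0.654 = 0.2263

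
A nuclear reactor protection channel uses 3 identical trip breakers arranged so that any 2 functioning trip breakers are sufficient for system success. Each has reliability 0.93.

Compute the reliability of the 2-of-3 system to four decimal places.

0.9860

R = Σ_{i=2}^{3} C(3,i) p^i (1−p)^{3−i} with p = 0.93
C(3,2)·0.93^2·0.07^1 = 0.181629
C(3,3)·0.93^3·0.07^0 = 0.804357
Sum = 0.9860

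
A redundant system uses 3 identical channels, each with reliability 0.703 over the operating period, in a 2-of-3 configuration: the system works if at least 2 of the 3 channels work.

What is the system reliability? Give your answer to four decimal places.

R = Σ_{i=2}^{3} C(3,i) p^i (1−p)^{3−i} with p = 0.703
C(3,2)·0.703^2·0.297^1 = 0.440340
C(3,3)·0.703^3·0.297^0 = 0.347429
Sum = 0.7878

0.7878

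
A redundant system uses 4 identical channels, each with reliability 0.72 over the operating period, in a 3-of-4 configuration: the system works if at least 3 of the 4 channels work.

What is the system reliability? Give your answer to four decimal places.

0.6868

R = Σ_{i=3}^{4} C(4,i) p^i (1−p)^{4−i} with p = 0.72
C(4,3)·0.72^3·0.28^1 = 0.418038
C(4,4)·0.72^4·0.28^0 = 0.268739
Sum = 0.6868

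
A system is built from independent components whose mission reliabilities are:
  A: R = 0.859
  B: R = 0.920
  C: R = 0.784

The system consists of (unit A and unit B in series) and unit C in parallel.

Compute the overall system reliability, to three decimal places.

Series (A and B): 0.85900 × 0.92000 = 0.79028
Parallel ([0.79028] and C): 1 − (1 − 0.79028)(1 − 0.78400) = 0.955

0.955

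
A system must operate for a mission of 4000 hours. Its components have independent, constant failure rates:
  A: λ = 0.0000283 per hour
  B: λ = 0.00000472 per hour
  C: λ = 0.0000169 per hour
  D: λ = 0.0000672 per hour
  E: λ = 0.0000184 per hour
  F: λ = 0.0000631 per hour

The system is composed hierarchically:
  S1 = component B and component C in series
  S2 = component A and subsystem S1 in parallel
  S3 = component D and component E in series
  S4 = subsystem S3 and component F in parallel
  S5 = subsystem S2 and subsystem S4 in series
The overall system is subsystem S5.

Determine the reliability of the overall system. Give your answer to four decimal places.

0.9270

R(A) = exp(−0.0000283 × 4000) = 0.892972
R(B) = exp(−0.00000472 × 4000) = 0.981297
R(C) = exp(−0.0000169 × 4000) = 0.934634
R(D) = exp(−0.0000672 × 4000) = 0.764296
R(E) = exp(−0.0000184 × 4000) = 0.929043
R(F) = exp(−0.0000631 × 4000) = 0.776934
Series (B and C): 0.981297 × 0.934634 = 0.917154
Parallel (A and [0.917154]): 1 − (1 − 0.892972)(1 − 0.917154) = 0.991133
Series (D and E): 0.764296 × 0.929043 = 0.710064
Parallel ([0.710064] and F): 1 − (1 − 0.710064)(1 − 0.776934) = 0.935325
Series ([0.991133] and [0.935325]): 0.991133 × 0.935325 = 0.9270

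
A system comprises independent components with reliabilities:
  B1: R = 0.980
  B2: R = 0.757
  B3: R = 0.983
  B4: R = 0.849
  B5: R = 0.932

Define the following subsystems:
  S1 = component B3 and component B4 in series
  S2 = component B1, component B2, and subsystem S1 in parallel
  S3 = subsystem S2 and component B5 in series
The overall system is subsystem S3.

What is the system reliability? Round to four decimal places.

Series (B3 and B4): 0.983000 × 0.849000 = 0.834567
Parallel (B1, B2, and [0.834567]): 1 − (1 − 0.980000)(1 − 0.757000)(1 − 0.834567) = 0.999196
Series ([0.999196] and B5): 0.999196 × 0.932000 = 0.9313

0.9313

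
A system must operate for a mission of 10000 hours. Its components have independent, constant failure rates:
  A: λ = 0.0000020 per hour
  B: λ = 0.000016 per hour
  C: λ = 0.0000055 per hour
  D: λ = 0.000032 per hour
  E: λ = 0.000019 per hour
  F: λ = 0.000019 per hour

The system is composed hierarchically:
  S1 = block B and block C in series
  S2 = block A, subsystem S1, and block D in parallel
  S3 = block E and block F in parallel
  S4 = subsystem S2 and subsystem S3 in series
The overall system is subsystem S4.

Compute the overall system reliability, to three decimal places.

0.969

R(A) = exp(−0.0000020 × 10000) = 0.98020
R(B) = exp(−0.000016 × 10000) = 0.85214
R(C) = exp(−0.0000055 × 10000) = 0.94649
R(D) = exp(−0.000032 × 10000) = 0.72615
R(E) = exp(−0.000019 × 10000) = 0.82696
R(F) = exp(−0.000019 × 10000) = 0.82696
Series (B and C): 0.85214 × 0.94649 = 0.80654
Parallel (A, [0.80654], and D): 1 − (1 − 0.98020)(1 − 0.80654)(1 − 0.72615) = 0.99895
Parallel (E and F): 1 − (1 − 0.82696)(1 − 0.82696) = 0.97006
Series ([0.99895] and [0.97006]): 0.99895 × 0.97006 = 0.969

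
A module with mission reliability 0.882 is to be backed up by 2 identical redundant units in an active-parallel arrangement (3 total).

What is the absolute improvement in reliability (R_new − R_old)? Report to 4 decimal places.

0.1164

R_before = 0.882
R_after = 1 − (1 − 0.882)^3 = 0.9984
ΔR = 0.9984 − 0.882 = 0.1164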